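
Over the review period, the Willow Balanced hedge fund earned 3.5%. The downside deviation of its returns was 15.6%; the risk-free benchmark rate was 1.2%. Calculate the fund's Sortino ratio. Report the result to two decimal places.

Sortino = (Rp − Rf) / σd = (3.5% − 1.2%) / 15.6% = 2.30% / 15.6% = 0.1474

0.15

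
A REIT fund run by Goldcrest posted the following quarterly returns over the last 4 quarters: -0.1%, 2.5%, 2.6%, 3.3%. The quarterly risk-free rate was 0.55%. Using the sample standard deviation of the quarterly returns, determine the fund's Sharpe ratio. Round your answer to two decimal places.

r̄ = (-0.1 + 2.5 + 2.6 + 3.3) / 4 = 2.0750%
Σ(r − r̄)² = 6.6875; sample σ = √(6.6875/3) = 1.4930%
Sharpe = (r̄ − rf) / σ = (2.0750 − 0.55) / 1.4930 = 1.5250 / 1.4930 = 1.0214

1.02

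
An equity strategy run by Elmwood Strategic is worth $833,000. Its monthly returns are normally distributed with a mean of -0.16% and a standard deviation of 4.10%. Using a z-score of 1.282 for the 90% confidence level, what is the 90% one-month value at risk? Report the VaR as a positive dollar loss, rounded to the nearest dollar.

Return at the 90% tail: μ − z·σ = -0.16% − 1.282 × 4.10% = -0.16 − 5.2562 = -5.4162%
VaR = −(-5.4162%) × $833,000 = 5.4162% × $833,000 = $45,117

$45,117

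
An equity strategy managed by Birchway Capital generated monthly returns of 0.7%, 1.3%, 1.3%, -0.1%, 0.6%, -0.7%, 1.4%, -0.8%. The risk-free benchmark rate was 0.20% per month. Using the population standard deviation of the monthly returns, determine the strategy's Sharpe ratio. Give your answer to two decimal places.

0.31

μ = (0.7 + 1.3 + 1.3 − 0.1 + 0.6 − 0.7 + 1.4 − 0.8) / 8 = 0.4625%
Population std dev = √[5.6188 / 8] = 0.8381%
Sharpe = (μ − rf) / σ = (0.4625 − 0.2) / 0.8381 = 0.2625 / 0.8381 = 0.3132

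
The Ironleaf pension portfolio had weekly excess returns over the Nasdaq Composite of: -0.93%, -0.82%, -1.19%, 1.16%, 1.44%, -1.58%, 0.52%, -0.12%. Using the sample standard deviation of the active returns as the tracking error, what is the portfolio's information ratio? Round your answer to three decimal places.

μ = (-0.93 − 0.82 − 1.19 + 1.16 + 1.44 − 1.58 + 0.52 − 0.12) / 8 = -0.1900%
Sample σ = √[Σ(r − μ)² / 7] = √[8.8650 / 7] = √1.2664 = 1.1253%
IR = μ / tracking error = -0.1900 / 1.1253 = -0.1688

-0.169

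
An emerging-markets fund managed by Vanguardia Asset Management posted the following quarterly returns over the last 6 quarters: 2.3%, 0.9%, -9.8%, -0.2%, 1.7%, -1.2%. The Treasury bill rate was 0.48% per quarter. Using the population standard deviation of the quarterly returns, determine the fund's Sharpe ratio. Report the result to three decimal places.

-0.375

Mean return r̄ = -6.30 / 6 = -1.0500%
Population σ = √[Σ(r − r̄)² / 6] = √[99.8950 / 6] = √16.6492 = 4.0803%
Sharpe = (r̄ − rf) / σ = (-1.0500 − 0.48) / 4.0803 = -1.5300 / 4.0803 = -0.3750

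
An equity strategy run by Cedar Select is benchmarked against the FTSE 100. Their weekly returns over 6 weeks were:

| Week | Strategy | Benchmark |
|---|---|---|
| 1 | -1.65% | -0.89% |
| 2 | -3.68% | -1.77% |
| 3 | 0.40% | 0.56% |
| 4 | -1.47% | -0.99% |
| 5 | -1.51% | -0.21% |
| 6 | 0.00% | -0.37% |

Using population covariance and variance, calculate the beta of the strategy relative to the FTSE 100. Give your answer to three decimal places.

1.629

r̄p = -1.3183%,  r̄m = -0.6117%
Cov = Σ(rp − r̄p)(rm − r̄m) / 6 = 0.8567
Var(rm) = Σ(rm − r̄m)² / 6 = 0.5258
β = Cov / Var = 0.8567 / 0.5258 = 1.6293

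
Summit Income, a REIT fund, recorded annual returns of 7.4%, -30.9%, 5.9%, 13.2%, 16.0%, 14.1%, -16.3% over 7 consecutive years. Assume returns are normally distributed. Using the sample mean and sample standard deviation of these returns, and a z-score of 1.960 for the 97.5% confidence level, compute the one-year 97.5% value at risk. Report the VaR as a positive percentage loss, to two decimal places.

33.78

Mean return r̄ = 9.40 / 7 = 1.3429%
Sample σ = √[Σ(r − r̄)² / 6] = √[1926.4971 / 6] = √321.0829 = 17.9188%
VaR = −(r̄ − z·σ) = −(1.3429 − 1.960 × 17.9188) = −(-33.7779) = 33.7779%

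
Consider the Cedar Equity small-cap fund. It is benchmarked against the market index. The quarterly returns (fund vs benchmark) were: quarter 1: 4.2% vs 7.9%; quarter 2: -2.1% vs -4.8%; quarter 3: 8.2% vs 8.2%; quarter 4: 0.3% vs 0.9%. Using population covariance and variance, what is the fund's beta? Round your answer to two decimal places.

r̄p = 2.6500%,  r̄m = 3.0500%
Cov = Σ(rp − r̄p)(rm − r̄m) / 4 = 19.6100
Var(rm) = Σ(rm − r̄m)² / 4 = 29.0725
β = Cov / Var = 19.6100 / 29.0725 = 0.6745

0.67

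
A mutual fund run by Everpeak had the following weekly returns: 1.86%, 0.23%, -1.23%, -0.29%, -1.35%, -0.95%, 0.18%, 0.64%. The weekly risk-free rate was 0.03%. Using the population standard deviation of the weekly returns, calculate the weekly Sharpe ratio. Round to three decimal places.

Mean return r̄ = -0.910 / 8 = -0.1138%
Σ(r − r̄)² = (1.86 − (-0.1138))² + (0.23 − (-0.1138))² + (-1.23 − (-0.1138))² + … = 8.1730
σ = √[8.1730 / 8] = 1.0108%
Sharpe = (r̄ − rf) / σ = (-0.1138 − 0.03) / 1.0108 = -0.1438 / 1.0108 = -0.1423

-0.142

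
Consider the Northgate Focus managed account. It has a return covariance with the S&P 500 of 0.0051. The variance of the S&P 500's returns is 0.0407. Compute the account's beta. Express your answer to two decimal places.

β = Cov(Rp, Rm) / Var(Rm) = 0.0051 / 0.0407 = 0.1253

0.13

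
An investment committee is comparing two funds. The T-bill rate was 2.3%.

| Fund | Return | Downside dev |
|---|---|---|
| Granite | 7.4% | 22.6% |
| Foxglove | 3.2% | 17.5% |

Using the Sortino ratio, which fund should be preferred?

Granite: Sortino ratio = (7.4% − 2.3%) / 22.6% = 0.226
Foxglove: Sortino ratio = (3.2% − 2.3%) / 17.5% = 0.051
Highest: Granite (0.226).

Granite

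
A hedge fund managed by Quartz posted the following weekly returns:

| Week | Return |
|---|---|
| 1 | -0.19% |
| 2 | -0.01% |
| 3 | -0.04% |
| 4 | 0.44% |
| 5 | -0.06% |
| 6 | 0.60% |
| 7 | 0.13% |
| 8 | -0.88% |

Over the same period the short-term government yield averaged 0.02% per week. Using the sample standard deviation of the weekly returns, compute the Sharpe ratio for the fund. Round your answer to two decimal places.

-0.05

μ = (-0.19 − 0.01 − 0.04 + 0.44 − 0.06 + 0.6 + 0.13 − 0.88) / 8 = -0.010 / 8 = -0.0013%
Σ(r − μ)² = (-0.19 − (-0.0013))² + (-0.01 − (-0.0013))² + … = 1.3863
sample σ = √(1.3863 / 7) = √0.1980 = 0.4450%
Sharpe = (μ − rf) / σ = (-0.0013 − 0.02) / 0.4450 = -0.0213 / 0.4450 = -0.0479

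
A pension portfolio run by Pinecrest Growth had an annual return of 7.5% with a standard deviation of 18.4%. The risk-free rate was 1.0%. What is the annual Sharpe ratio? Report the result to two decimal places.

0.35

Sharpe = (Rp − Rf) / σp = (7.5% − 1.0%) / 18.4% = 6.50% / 18.4% = 0.3533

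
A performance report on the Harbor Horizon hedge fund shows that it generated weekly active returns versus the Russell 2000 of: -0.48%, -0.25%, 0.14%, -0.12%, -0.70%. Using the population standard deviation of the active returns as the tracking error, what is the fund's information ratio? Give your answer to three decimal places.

-0.974

μ = (-0.48 − 0.25 + 0.14 − 0.12 − 0.7) / 5 = -0.2820%
Population std dev = √[0.4193 / 5] = 0.2896%
IR = μ / tracking error = -0.2820 / 0.2896 = -0.9738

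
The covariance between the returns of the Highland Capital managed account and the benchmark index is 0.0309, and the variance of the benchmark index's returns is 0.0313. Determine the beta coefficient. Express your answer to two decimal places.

β = Cov(Rp, Rm) / Var(Rm) = 0.0309 / 0.0313 = 0.9872

0.99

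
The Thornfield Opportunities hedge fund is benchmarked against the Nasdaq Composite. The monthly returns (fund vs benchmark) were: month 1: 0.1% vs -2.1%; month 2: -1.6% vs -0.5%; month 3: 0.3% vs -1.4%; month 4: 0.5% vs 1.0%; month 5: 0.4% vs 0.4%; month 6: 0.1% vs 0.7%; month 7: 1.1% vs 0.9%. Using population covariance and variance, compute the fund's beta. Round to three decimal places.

r̄p = 0.1286%,  r̄m = -0.1429%
Cov = Σ(rp − r̄p)(rm − r̄m) / 7 = 0.2884
Var(rm) = Σ(rm − r̄m)² / 7 = 1.2767
β = Cov / Var = 0.2884 / 1.2767 = 0.2259

0.226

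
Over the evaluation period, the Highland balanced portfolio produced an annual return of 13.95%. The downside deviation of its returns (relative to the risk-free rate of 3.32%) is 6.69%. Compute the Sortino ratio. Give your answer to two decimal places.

1.59

Sortino = (Rp − Rf) / σd = (13.95% − 3.32%) / 6.69% = 10.63% / 6.69% = 1.5889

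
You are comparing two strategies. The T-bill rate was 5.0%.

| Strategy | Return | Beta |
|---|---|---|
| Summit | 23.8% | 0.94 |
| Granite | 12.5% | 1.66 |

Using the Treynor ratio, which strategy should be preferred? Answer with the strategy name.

Summit: Treynor = (23.8% − 5.0%) / 0.94 = 20.000
Granite: Treynor = (12.5% − 5.0%) / 1.66 = 4.518
Highest: Summit (20.000).

Summit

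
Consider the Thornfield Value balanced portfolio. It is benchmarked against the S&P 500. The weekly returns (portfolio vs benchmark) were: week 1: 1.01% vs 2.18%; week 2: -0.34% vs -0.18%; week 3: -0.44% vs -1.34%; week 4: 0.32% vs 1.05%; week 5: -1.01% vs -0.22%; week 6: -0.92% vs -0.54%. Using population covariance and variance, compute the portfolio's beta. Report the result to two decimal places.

r̄p = -0.2300%,  r̄m = 0.1583%
Cov = Σ(rp − r̄p)(rm − r̄m) / 6 = 0.6877
Var(rm) = Σ(rm − r̄m)² / 6 = 1.3121
β = Cov / Var = 0.6877 / 1.3121 = 0.5241

0.52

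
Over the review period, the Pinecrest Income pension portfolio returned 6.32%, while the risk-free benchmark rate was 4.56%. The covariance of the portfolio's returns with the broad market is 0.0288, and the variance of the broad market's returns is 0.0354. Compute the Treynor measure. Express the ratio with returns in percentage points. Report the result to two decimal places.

β = Cov / Var = 0.0288 / 0.0354 = 0.8136
Treynor = (Rp − Rf) / β = (6.32% − 4.56%) / 0.8136 = 1.76 / 0.8136 = 2.1632

2.16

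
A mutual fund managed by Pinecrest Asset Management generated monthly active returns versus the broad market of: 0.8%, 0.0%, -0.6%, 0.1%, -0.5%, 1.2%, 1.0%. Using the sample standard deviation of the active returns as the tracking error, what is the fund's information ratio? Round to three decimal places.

0.396

μ = (0.8 + 0 − 0.6 + 0.1 − 0.5 + 1.2 + 1) / 7 = 0.2857%
Sample σ = √[Σ(r − μ)² / 6] = √[3.1286 / 6] = √0.5214 = 0.7221%
IR = μ / tracking error = 0.2857 / 0.7221 = 0.3957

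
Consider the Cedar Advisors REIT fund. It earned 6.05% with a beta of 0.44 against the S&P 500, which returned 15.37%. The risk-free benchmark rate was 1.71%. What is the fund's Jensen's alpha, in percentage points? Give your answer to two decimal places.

-1.67

CAPM expected return = Rf + β(Rm − Rf) = 1.71% + 0.44 × (15.37% − 1.71%) = 1.71 + 0.44 × 13.66 = 7.7204%
Jensen's α = Rp − E[R] = 6.05% − 7.7204% = -1.6704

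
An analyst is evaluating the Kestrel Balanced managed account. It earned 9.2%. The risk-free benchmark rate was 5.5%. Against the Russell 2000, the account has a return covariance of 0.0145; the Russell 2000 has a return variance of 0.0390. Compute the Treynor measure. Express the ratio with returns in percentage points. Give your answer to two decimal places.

β = Cov / Var = 0.0145 / 0.0390 = 0.3718
Treynor = (Rp − Rf) / β = (9.2% − 5.5%) / 0.3718 = 3.70 / 0.3718 = 9.9516

9.95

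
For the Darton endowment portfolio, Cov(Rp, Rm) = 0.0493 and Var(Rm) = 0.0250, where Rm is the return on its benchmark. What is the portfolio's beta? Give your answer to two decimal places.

β = Cov(Rp, Rm) / Var(Rm) = 0.0493 / 0.0250 = 1.9720

1.97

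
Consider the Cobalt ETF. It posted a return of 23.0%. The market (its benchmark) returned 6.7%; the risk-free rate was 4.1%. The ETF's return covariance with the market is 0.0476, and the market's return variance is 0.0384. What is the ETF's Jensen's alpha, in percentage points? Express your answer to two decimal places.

β = Cov / Var = 0.0476 / 0.0384 = 1.2396
E[R] = Rf + β(Rm − Rf) = 4.1% + 1.2396 × (6.7% − 4.1%) = 7.3230%
α = Rp − E[R] = 23.0% − 7.3230% = 15.6770

15.68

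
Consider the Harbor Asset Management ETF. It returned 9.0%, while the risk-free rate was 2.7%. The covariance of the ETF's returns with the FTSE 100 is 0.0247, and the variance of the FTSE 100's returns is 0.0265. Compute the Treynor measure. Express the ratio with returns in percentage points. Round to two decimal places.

6.76

β = Cov / Var = 0.0247 / 0.0265 = 0.9321
Treynor = (Rp − Rf) / β = (9.0% − 2.7%) / 0.9321 = 6.30 / 0.9321 = 6.7589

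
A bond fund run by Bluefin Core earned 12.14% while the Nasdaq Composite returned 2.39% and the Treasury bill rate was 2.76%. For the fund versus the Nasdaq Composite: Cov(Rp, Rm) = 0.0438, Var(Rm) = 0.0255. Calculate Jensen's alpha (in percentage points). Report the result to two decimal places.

10.02

β = Cov / Var = 0.0438 / 0.0255 = 1.7176
E[R] = Rf + β(Rm − Rf) = 2.76% + 1.7176 × (2.39% − 2.76%) = 2.1245%
α = Rp − E[R] = 12.14% − 2.1245% = 10.0155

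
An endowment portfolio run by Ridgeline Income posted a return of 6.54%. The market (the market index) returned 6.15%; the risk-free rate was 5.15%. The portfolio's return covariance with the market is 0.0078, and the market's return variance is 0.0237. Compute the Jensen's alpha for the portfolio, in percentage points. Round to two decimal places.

β = Cov / Var = 0.0078 / 0.0237 = 0.3291
E[R] = Rf + β(Rm − Rf) = 5.15% + 0.3291 × (6.15% − 5.15%) = 5.4791%
α = Rp − E[R] = 6.54% − 5.4791% = 1.0609

1.06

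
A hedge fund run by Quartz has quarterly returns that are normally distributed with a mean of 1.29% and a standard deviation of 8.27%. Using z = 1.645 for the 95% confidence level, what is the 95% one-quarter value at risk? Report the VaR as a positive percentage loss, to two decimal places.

12.31

VaR (as % loss) = −(μ − z·σ) = −(1.29% − 1.645 × 8.27%) = −(-12.31415%) = 12.31415%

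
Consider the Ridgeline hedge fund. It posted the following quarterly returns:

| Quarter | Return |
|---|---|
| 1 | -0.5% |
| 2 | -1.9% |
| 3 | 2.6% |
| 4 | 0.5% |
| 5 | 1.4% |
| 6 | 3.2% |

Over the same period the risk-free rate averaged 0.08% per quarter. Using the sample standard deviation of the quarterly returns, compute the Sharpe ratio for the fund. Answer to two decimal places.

r̄ = (-0.5 − 1.9 + 2.6 + 0.5 + 1.4 + 3.2) / 6 = 0.8833%
Sample σ = √[Σ(r − r̄)² / 5] = √[18.3883 / 5] = √3.6777 = 1.9177%
Sharpe = (r̄ − rf) / σ = (0.8833 − 0.08) / 1.9177 = 0.8033 / 1.9177 = 0.4189

0.42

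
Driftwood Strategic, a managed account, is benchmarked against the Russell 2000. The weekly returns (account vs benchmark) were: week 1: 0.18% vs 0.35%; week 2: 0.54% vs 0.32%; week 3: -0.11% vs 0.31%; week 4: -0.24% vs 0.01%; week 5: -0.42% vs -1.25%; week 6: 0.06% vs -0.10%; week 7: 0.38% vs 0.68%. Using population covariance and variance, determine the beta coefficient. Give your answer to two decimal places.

r̄p = 0.0557%,  r̄m = 0.0457%
Cov = Σ(rp − r̄p)(rm − r̄m) / 7 = 0.1370
Var(rm) = Σ(rm − r̄m)² / 7 = 0.3345
β = Cov / Var = 0.1370 / 0.3345 = 0.4096

0.41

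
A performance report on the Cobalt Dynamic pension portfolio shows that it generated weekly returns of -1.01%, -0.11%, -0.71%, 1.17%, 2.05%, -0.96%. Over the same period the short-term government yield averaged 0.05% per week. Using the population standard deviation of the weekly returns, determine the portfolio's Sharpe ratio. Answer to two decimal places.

μ = (-1.01 − 0.11 − 0.71 + 1.17 + 2.05 − 0.96) / 6 = 0.430 / 6 = 0.0717%
Population std dev = √[7.9985 / 6] = 1.1546%
Sharpe = (μ − rf) / σ = (0.0717 − 0.05) / 1.1546 = 0.0217 / 1.1546 = 0.0188

0.02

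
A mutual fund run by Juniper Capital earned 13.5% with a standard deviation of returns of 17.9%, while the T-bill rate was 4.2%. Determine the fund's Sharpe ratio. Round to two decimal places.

Sharpe = (Rp − Rf) / σp = (13.5% − 4.2%) / 17.9% = 9.30% / 17.9% = 0.5196

0.52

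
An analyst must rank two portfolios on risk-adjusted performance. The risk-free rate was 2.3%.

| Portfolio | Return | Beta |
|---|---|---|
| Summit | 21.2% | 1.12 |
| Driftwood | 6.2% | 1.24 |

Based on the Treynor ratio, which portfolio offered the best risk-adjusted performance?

Summit: Treynor = (21.2% − 2.3%) / 1.12 = 16.875
Driftwood: Treynor = (6.2% − 2.3%) / 1.24 = 3.145
Highest: Summit (16.875).

Summit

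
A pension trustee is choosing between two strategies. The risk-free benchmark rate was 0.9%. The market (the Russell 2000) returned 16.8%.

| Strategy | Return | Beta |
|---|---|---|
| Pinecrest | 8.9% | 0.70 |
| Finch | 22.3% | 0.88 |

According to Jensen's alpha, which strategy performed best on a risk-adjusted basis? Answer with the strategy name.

Finch

Pinecrest: α = 8.9% − [0.9% + 0.70 × (16.8% − 0.9%)] = -3.130
Finch: α = 22.3% − [0.9% + 0.88 × (16.8% − 0.9%)] = 7.408
Highest: Finch (7.408).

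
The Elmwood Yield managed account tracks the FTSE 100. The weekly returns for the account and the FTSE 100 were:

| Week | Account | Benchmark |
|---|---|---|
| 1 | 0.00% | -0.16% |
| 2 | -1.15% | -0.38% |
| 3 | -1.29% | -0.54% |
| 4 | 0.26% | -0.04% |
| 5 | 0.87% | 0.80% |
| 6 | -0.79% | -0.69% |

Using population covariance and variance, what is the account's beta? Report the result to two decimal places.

r̄p = -0.3500%,  r̄m = -0.1683%
Cov = Σ(rp − r̄p)(rm − r̄m) / 6 = 0.3351
Var(rm) = Σ(rm − r̄m)² / 6 = 0.2349
β = Cov / Var = 0.3351 / 0.2349 = 1.4266

1.43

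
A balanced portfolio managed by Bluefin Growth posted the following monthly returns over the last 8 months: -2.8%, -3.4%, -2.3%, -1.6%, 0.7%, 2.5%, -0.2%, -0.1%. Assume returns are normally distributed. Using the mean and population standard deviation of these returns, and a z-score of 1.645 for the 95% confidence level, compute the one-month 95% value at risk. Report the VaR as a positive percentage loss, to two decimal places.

3.95

r̄ = (-2.8 − 3.4 − 2.3 − 1.6 + 0.7 + 2.5 − 0.2 − 0.1) / 8 = -7.20 / 8 = -0.9000%
Population std dev = √[27.5600 / 8] = 1.8561%
VaR = −(r̄ − z·σ) = −(-0.9000 − 1.645 × 1.8561) = −(-3.9533) = 3.9533%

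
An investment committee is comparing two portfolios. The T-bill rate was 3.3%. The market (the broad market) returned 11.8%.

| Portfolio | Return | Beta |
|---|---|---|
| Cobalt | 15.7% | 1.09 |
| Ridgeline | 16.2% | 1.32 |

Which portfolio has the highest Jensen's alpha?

Cobalt: α = 15.7% − [3.3% + 1.09 × (11.8% − 3.3%)] = 3.135
Ridgeline: α = 16.2% − [3.3% + 1.32 × (11.8% − 3.3%)] = 1.680
Highest: Cobalt (3.135).

Cobalt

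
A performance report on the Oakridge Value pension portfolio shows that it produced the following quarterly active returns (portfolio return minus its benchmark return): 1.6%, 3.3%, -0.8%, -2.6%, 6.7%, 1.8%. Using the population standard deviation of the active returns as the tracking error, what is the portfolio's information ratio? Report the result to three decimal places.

Mean return r̄ = 10.00 / 6 = 1.6667%
Population σ = √[Σ(r − r̄)² / 6] = √[52.3133 / 6] = √8.7189 = 2.9528%
IR = r̄ / tracking error = 1.6667 / 2.9528 = 0.5644

0.564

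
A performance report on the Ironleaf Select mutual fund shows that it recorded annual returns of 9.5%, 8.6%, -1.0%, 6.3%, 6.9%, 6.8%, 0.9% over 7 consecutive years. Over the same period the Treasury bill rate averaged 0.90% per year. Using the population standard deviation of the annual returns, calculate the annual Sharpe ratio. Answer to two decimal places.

1.24

Mean return r̄ = 38.00 / 7 = 5.4286%
Σ(r − r̄)² = (9.5 − 5.4286)² + (8.6 − 5.4286)² + (-1 − 5.4286)² + … = 93.2743
population σ = √(93.2743 / 7) = √13.3249 = 3.6503%
Sharpe = (r̄ − rf) / σ = (5.4286 − 0.9) / 3.6503 = 4.5286 / 3.6503 = 1.2406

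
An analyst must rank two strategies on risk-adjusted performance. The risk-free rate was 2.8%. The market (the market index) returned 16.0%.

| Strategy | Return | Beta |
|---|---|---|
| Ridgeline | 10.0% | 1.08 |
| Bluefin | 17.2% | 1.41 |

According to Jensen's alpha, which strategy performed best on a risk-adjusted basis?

Ridgeline: α = 10.0% − [2.8% + 1.08 × (16.0% − 2.8%)] = -7.056
Bluefin: α = 17.2% − [2.8% + 1.41 × (16.0% − 2.8%)] = -4.212
Highest: Bluefin (-4.212).

Bluefin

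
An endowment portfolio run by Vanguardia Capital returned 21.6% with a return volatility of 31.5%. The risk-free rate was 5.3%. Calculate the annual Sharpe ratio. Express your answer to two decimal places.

Sharpe = (Rp − Rf) / σp = (21.6% − 5.3%) / 31.5% = 16.30% / 31.5% = 0.5175

0.52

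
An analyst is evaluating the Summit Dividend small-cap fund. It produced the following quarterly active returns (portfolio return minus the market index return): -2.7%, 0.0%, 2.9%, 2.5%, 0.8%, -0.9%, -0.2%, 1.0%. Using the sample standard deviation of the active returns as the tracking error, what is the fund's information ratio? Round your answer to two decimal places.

0.23

μ = (-2.7 + 0 + 2.9 + 2.5 + 0.8 − 0.9 − 0.2 + 1) / 8 = 0.4250%
Σ(r − μ)² = (-2.7 − 0.4250)² + (0 − 0.4250)² + (2.9 − 0.4250)² + … = 22.9950
sample σ = √(22.9950 / 7) = √3.2850 = 1.8125%
IR = μ / tracking error = 0.4250 / 1.8125 = 0.2345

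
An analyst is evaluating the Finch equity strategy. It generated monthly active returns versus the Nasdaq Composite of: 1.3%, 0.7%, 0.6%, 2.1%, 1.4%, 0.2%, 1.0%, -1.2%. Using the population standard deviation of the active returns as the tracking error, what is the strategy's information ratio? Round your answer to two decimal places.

r̄ = (1.3 + 0.7 + 0.6 + 2.1 + 1.4 + 0.2 + 1 − 1.2) / 8 = 6.10 / 8 = 0.7625%
Population std dev = √[6.7388 / 8] = 0.9178%
IR = r̄ / tracking error = 0.7625 / 0.9178 = 0.8308

0.83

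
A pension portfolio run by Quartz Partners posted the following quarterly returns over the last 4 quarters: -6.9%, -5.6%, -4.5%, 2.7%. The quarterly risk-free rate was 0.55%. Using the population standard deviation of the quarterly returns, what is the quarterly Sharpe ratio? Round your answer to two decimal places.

μ = (-6.9 − 5.6 − 4.5 + 2.7) / 4 = -14.30 / 4 = -3.5750%
Population σ = √[Σ(r − μ)² / 4] = √[55.3875 / 4] = √13.8469 = 3.7211%
Sharpe = (μ − rf) / σ = (-3.5750 − 0.55) / 3.7211 = -4.1250 / 3.7211 = -1.1085

-1.11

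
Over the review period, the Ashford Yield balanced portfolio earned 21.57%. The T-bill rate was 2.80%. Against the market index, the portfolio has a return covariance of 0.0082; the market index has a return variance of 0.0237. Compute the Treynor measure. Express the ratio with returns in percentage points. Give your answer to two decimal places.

54.25

β = Cov / Var = 0.0082 / 0.0237 = 0.3460
Treynor = (Rp − Rf) / β = (21.57% − 2.80%) / 0.3460 = 18.77 / 0.3460 = 54.2486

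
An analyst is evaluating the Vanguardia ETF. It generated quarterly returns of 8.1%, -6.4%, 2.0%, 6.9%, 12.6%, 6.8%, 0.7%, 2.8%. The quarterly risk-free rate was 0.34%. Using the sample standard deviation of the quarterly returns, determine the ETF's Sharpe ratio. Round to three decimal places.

0.669

Mean return r̄ = 33.50 / 8 = 4.1875%
Σ(r − r̄)² = 231.2288; sample σ = √(231.2288/7) = 5.7474%
Sharpe = (r̄ − rf) / σ = (4.1875 − 0.34) / 5.7474 = 3.8475 / 5.7474 = 0.6694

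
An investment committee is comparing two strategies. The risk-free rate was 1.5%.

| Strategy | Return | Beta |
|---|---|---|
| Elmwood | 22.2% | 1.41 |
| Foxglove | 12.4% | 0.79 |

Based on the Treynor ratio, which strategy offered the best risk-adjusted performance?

Elmwood: Treynor = (22.2% − 1.5%) / 1.41 = 14.681
Foxglove: Treynor = (12.4% − 1.5%) / 0.79 = 13.797
Highest: Elmwood (14.681).

Elmwood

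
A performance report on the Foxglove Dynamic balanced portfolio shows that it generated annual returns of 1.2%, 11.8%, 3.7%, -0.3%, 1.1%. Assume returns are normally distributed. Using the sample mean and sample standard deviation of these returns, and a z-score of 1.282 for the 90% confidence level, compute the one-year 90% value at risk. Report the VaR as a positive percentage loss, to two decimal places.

2.73

Mean return μ = 17.50 / 5 = 3.5000%
Sample std dev = √[94.4200 / 4] = 4.8585%
VaR = −(μ − z·σ) = −(3.5000 − 1.282 × 4.8585) = −(-2.7286) = 2.7286%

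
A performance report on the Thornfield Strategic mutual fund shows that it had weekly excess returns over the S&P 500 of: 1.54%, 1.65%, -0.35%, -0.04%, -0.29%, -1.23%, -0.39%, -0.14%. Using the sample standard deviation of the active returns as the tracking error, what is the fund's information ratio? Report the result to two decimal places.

0.09

r̄ = (1.54 + 1.65 − 0.35 − 0.04 − 0.29 − 1.23 − 0.39 − 0.14) / 8 = 0.0938%
Σ(r − r̄)² = 6.9166; sample σ = √(6.9166/7) = 0.9940%
IR = r̄ / tracking error = 0.0938 / 0.9940 = 0.0944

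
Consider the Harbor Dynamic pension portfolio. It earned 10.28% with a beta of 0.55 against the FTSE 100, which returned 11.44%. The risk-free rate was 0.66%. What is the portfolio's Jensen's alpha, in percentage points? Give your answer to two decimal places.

3.69

CAPM expected return = Rf + β(Rm − Rf) = 0.66% + 0.55 × (11.44% − 0.66%) = 0.66 + 0.55 × 10.78 = 6.5890%
Jensen's α = Rp − E[R] = 10.28% − 6.5890% = 3.6910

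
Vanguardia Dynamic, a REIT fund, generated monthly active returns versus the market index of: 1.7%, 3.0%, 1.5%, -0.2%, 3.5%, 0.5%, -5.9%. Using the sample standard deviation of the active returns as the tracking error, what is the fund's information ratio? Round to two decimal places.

0.19

μ = (1.7 + 3 + 1.5 − 0.2 + 3.5 + 0.5 − 5.9) / 7 = 0.5857%
Σ(r − μ)² = 59.0886; sample σ = √(59.0886/6) = 3.1382%
IR = μ / tracking error = 0.5857 / 3.1382 = 0.1866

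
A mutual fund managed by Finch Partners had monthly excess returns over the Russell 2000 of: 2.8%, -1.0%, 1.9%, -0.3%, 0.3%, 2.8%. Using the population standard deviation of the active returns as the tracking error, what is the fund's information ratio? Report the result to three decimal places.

μ = (2.8 − 1 + 1.9 − 0.3 + 0.3 + 2.8) / 6 = 6.50 / 6 = 1.0833%
Population std dev = √[13.4283 / 6] = 1.4960%
IR = μ / tracking error = 1.0833 / 1.4960 = 0.7241

0.724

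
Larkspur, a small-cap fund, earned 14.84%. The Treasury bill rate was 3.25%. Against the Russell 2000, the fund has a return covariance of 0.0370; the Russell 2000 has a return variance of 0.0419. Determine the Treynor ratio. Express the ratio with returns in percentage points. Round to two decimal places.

β = Cov / Var = 0.0370 / 0.0419 = 0.8831
Treynor = (Rp − Rf) / β = (14.84% − 3.25%) / 0.8831 = 11.59 / 0.8831 = 13.1242

13.12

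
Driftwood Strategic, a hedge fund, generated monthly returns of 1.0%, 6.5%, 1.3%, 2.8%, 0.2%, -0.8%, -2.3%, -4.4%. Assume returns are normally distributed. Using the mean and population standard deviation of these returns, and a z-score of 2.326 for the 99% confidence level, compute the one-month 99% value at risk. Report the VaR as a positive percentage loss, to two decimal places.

μ = (1 + 6.5 + 1.3 + 2.8 + 0.2 − 0.8 − 2.3 − 4.4) / 8 = 4.30 / 8 = 0.5375%
Σ(r − μ)² = 75.7988; population σ = √(75.7988/8) = 3.0781%
VaR = −(μ − z·σ) = −(0.5375 − 2.326 × 3.0781) = −(-6.6222) = 6.6222%

6.62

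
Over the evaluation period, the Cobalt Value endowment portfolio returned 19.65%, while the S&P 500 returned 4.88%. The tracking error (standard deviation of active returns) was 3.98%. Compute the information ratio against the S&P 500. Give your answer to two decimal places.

IR = (Rp − Rb) / TE = (19.65% − 4.88%) / 3.98% = 14.77% / 3.98% = 3.7111

3.71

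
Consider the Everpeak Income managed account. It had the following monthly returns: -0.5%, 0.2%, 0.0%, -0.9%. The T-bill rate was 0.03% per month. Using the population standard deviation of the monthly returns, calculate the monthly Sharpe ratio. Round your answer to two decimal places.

r̄ = (-0.5 + 0.2 + 0 − 0.9) / 4 = -1.20 / 4 = -0.3000%
Σ(r − r̄)² = (-0.5 − (-0.3000))² + (0.2 − (-0.3000))² + … = 0.7400
σ = √[0.7400 / 4] = 0.4301%
Sharpe = (r̄ − rf) / σ = (-0.3000 − 0.03) / 0.4301 = -0.3300 / 0.4301 = -0.7673

-0.77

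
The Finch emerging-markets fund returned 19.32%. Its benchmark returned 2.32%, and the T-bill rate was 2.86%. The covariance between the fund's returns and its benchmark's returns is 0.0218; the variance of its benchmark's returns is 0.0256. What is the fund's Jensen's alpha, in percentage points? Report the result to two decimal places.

β = Cov / Var = 0.0218 / 0.0256 = 0.8516
E[R] = Rf + β(Rm − Rf) = 2.86% + 0.8516 × (2.32% − 2.86%) = 2.4001%
α = Rp − E[R] = 19.32% − 2.4001% = 16.9199

16.92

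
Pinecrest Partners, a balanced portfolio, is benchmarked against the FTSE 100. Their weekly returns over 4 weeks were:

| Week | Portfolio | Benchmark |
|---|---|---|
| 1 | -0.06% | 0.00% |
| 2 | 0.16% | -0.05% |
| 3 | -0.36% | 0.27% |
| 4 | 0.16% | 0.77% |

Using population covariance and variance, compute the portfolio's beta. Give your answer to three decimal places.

0.101

r̄p = -0.0250%,  r̄m = 0.2475%
Cov = Σ(rp − r̄p)(rm − r̄m) / 4 = 0.0107
Var(rm) = Σ(rm − r̄m)² / 4 = 0.1058
β = Cov / Var = 0.0107 / 0.1058 = 0.1011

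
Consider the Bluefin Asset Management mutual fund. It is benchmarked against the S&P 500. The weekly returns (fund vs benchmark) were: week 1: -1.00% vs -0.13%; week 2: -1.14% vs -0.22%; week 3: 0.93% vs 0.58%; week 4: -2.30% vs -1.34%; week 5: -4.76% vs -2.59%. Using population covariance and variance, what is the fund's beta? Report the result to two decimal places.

1.66

r̄p = -1.6540%,  r̄m = -0.7400%
Cov = Σ(rp − r̄p)(rm − r̄m) / 5 = 2.0422
Var(rm) = Σ(rm − r̄m)² / 5 = 1.2335
β = Cov / Var = 2.0422 / 1.2335 = 1.6556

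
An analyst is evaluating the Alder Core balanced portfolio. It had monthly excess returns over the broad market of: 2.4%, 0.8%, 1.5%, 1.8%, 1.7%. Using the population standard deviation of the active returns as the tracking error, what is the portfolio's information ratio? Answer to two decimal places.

3.18

r̄ = (2.4 + 0.8 + 1.5 + 1.8 + 1.7) / 5 = 1.6400%
Σ(r − r̄)² = 1.3320; population σ = √(1.3320/5) = 0.5161%
IR = r̄ / tracking error = 1.6400 / 0.5161 = 3.1777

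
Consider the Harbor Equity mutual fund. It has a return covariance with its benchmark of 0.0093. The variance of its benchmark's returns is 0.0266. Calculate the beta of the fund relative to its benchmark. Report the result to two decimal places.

β = Cov(Rp, Rm) / Var(Rm) = 0.0093 / 0.0266 = 0.3496

0.35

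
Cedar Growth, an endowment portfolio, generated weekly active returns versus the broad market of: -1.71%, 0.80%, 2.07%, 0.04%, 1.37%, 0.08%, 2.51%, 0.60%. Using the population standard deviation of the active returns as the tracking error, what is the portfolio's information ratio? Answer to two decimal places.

r̄ = (-1.71 + 0.8 + 2.07 + 0.04 + 1.37 + 0.08 + 2.51 + 0.6) / 8 = 5.760 / 8 = 0.7200%
Σ(r − r̄)² = (-1.71 − 0.7200)² + (0.8 − 0.7200)² + (2.07 − 0.7200)² + … = 12.2468
population σ = √(12.2468 / 8) = √1.5309 = 1.2373%
IR = r̄ / tracking error = 0.7200 / 1.2373 = 0.5819

0.58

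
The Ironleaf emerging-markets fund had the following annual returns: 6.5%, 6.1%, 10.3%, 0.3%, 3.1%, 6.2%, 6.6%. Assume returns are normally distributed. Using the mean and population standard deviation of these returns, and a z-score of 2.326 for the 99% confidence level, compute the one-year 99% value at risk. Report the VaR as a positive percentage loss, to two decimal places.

r̄ = (6.5 + 6.1 + 10.3 + 0.3 + 3.1 + 6.2 + 6.6) / 7 = 5.5857%
Population std dev = √[58.8486 / 7] = 2.8995%
VaR = −(r̄ − z·σ) = −(5.5857 − 2.326 × 2.8995) = −(-1.1585) = 1.1585%

1.16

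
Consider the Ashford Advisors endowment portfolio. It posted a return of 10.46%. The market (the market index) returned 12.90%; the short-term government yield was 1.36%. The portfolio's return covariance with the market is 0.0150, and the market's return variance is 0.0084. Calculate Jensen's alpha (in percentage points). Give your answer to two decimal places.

-11.51

β = Cov / Var = 0.0150 / 0.0084 = 1.7857
E[R] = Rf + β(Rm − Rf) = 1.36% + 1.7857 × (12.90% − 1.36%) = 21.9670%
α = Rp − E[R] = 10.46% − 21.9670% = -11.5070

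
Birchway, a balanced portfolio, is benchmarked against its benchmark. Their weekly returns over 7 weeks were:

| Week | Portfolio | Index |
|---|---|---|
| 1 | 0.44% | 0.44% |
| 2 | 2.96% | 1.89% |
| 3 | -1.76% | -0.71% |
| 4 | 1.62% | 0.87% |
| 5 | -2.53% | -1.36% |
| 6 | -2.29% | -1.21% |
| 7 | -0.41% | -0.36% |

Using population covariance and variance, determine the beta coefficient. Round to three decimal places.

r̄p = -0.2814%,  r̄m = -0.0629%
Cov = Σ(rp − r̄p)(rm − r̄m) / 7 = 2.0975
Var(rm) = Σ(rm − r̄m)² / 7 = 1.2060
β = Cov / Var = 2.0975 / 1.2060 = 1.7392

1.739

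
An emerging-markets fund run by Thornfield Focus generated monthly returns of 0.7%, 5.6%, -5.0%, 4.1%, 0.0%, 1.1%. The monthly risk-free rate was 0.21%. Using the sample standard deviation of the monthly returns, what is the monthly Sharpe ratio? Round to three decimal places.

μ = (0.7 + 5.6 − 5 + 4.1 + 0 + 1.1) / 6 = 6.50 / 6 = 1.0833%
Σ(r − μ)² = (0.7 − 1.0833)² + (5.6 − 1.0833)² + … = 67.8283
σ = √[67.8283 / 5] = 3.6832%
Sharpe = (μ − rf) / σ = (1.0833 − 0.21) / 3.6832 = 0.8733 / 3.6832 = 0.2371

0.237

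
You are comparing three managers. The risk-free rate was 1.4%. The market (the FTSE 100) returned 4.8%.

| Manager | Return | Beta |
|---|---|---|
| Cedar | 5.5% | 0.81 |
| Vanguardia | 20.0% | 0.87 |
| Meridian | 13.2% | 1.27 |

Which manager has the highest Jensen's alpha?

Cedar: α = 5.5% − [1.4% + 0.81 × (4.8% − 1.4%)] = 1.346
Vanguardia: α = 20.0% − [1.4% + 0.87 × (4.8% − 1.4%)] = 15.642
Meridian: α = 13.2% − [1.4% + 1.27 × (4.8% − 1.4%)] = 7.482
Highest: Vanguardia (15.642).

Vanguardia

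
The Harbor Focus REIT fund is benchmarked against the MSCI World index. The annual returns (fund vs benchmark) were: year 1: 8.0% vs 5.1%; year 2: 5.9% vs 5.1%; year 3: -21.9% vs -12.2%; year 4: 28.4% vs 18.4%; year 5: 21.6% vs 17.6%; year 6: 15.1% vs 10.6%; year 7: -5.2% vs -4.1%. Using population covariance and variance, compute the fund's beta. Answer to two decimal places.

1.51

r̄p = 7.4143%,  r̄m = 5.7857%
Cov = Σ(rp − r̄p)(rm − r̄m) / 7 = 160.2702
Var(rm) = Σ(rm − r̄m)² / 7 = 106.2898
β = Cov / Var = 160.2702 / 106.2898 = 1.5079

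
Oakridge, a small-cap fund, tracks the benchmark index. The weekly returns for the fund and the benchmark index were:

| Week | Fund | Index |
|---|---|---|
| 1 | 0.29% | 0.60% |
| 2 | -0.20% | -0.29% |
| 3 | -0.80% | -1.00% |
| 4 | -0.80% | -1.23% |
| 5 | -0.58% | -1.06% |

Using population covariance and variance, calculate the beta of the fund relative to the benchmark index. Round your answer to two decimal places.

r̄p = -0.4180%,  r̄m = -0.5960%
Cov = Σ(rp − r̄p)(rm − r̄m) / 5 = 0.2770
Var(rm) = Σ(rm − r̄m)² / 5 = 0.4609
β = Cov / Var = 0.2770 / 0.4609 = 0.6010

0.60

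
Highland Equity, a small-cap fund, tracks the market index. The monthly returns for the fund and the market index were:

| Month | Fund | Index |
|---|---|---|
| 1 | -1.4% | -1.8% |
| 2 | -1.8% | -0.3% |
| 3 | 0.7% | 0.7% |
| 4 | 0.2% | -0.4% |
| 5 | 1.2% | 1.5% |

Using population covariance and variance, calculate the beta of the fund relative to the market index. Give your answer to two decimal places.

r̄p = -0.2200%,  r̄m = -0.0600%
Cov = Σ(rp − r̄p)(rm − r̄m) / 5 = 1.0408
Var(rm) = Σ(rm − r̄m)² / 5 = 1.2424
β = Cov / Var = 1.0408 / 1.2424 = 0.8377

0.84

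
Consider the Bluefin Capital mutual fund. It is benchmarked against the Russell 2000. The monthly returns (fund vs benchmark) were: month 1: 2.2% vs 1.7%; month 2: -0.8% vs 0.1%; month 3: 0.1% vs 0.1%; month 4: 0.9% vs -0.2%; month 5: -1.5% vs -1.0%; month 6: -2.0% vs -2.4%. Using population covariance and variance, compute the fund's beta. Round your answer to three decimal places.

r̄p = -0.1833%,  r̄m = -0.2833%
Cov = Σ(rp − r̄p)(rm − r̄m) / 6 = 1.5797
Var(rm) = Σ(rm − r̄m)² / 6 = 1.5381
β = Cov / Var = 1.5797 / 1.5381 = 1.0270

1.027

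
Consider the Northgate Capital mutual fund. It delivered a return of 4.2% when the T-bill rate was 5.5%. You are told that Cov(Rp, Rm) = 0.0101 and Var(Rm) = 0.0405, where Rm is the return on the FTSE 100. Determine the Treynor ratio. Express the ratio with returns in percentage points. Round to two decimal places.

-5.21

β = Cov / Var = 0.0101 / 0.0405 = 0.2494
Treynor = (Rp − Rf) / β = (4.2% − 5.5%) / 0.2494 = -1.30 / 0.2494 = -5.2125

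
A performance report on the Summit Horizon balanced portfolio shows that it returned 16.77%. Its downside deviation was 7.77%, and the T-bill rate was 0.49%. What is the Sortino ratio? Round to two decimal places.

Sortino = (Rp − Rf) / σd = (16.77% − 0.49%) / 7.77% = 16.28% / 7.77% = 2.0952

2.10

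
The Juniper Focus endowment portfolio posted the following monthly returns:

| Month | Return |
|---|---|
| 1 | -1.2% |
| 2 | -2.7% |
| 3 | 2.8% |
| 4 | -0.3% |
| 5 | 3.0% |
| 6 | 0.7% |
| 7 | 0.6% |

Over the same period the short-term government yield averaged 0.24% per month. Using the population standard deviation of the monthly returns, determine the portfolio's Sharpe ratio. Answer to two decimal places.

Mean return μ = 2.90 / 7 = 0.4143%
Population σ = √[Σ(r − μ)² / 7] = √[25.3086 / 7] = √3.6155 = 1.9014%
Sharpe = (μ − rf) / σ = (0.4143 − 0.24) / 1.9014 = 0.1743 / 1.9014 = 0.0917

0.09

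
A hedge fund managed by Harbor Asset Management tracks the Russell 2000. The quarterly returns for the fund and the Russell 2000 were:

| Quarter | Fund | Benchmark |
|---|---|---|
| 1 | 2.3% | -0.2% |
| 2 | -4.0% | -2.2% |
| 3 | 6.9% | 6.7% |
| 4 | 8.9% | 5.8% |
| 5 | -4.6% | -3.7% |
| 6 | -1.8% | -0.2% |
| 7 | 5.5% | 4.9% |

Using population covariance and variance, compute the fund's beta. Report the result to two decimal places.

1.25

r̄p = 1.8857%,  r̄m = 1.5857%
Cov = Σ(rp − r̄p)(rm − r̄m) / 7 = 18.5127
Var(rm) = Σ(rm − r̄m)² / 7 = 14.7927
β = Cov / Var = 18.5127 / 14.7927 = 1.2515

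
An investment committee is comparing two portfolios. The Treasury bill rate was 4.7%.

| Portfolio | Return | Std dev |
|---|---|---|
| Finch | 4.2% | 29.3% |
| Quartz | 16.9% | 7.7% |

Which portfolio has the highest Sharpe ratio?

Finch: Sharpe ratio = (4.2% − 4.7%) / 29.3% = -0.017
Quartz: Sharpe ratio = (16.9% − 4.7%) / 7.7% = 1.584
Highest: Quartz (1.584).

Quartz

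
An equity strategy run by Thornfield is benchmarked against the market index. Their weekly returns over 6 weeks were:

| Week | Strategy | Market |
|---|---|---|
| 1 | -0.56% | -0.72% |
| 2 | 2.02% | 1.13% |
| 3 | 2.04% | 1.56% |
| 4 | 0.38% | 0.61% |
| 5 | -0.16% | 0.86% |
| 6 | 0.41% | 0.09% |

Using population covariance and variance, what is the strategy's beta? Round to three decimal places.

r̄p = 0.6883%,  r̄m = 0.5883%
Cov = Σ(rp − r̄p)(rm − r̄m) / 6 = 0.5949
Var(rm) = Σ(rm − r̄m)² / 6 = 0.5453
β = Cov / Var = 0.5949 / 0.5453 = 1.0910

1.091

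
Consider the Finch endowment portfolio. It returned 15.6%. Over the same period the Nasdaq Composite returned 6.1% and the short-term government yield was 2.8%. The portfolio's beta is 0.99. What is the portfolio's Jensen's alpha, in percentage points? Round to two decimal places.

CAPM expected return = Rf + β(Rm − Rf) = 2.8% + 0.99 × (6.1% − 2.8%) = 2.8 + 0.99 × 3.30 = 6.0670%
Jensen's α = Rp − E[R] = 15.6% − 6.0670% = 9.5330

9.53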